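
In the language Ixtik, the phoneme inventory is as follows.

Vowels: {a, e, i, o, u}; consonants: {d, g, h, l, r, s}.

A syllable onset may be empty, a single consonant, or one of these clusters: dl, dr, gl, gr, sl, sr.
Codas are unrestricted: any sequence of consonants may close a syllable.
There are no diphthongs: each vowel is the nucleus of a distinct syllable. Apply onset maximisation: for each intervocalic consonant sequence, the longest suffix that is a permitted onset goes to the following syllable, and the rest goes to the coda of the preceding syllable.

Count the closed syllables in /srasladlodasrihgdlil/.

The vowels are a, a, o, a, i, i — 6 nuclei, so 6 syllables.
/a…a/ gap (V1→V2): /sl/ is a licit onset in full, so it all attaches to the next syllable.
/a…o/ gap (V2→V3): /dl/ is a licit onset in full, so it all attaches to the next syllable.
/o…a/ gap (V3→V4): /d/ → onset of the next syllable (single consonants are always licit onsets).
/a…i/ gap (V4→V5): /sr/ is a licit onset in full, so it all attaches to the next syllable.
/i…i/ gap (V5→V6): /hgdl/; trying suffixes from longest down, /dl/ is the first permitted one, so coda /hg/ | onset /dl/.
Putting it together: sra.sla.dlo.da.srihg.dlil.
Classifying each syllable: /sra/ (open), /sla/ (open), /dlo/ (open), /da/ (open), /srihg/ (closed), /dlil/ (closed).
Closed syllables: 2.

2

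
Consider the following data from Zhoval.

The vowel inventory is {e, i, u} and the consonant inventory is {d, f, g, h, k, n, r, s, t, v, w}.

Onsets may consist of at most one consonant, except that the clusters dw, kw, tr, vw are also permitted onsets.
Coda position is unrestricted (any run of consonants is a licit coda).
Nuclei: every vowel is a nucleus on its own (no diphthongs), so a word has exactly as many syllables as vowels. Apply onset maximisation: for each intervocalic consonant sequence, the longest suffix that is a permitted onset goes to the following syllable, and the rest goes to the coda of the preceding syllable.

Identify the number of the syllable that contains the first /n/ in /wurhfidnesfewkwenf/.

3

Nuclei (vowels): u, i, e, e, e → 5 syllables.
V1 /u/ – V2 /i/: /rhf/ — longest licit onset from the right is /f/, leaving /rh/ as coda.
V2 /i/ – V3 /e/: /dn/; trying suffixes from longest down, /n/ is the first permitted one, so coda /d/ | onset /n/.
V3 /e/ – V4 /e/: cluster /sf/ — the longest permitted-onset suffix is /f/; onset = /f/, preceding coda = /s/.
V4 /e/ – V5 /e/: /wkw/; trying suffixes from longest down, /kw/ is the first permitted one, so coda /w/ | onset /kw/.
So the parse is wurh.fid.nes.few.kwenf.
The first /n/ is in the onset of syllable 3 (/nes/).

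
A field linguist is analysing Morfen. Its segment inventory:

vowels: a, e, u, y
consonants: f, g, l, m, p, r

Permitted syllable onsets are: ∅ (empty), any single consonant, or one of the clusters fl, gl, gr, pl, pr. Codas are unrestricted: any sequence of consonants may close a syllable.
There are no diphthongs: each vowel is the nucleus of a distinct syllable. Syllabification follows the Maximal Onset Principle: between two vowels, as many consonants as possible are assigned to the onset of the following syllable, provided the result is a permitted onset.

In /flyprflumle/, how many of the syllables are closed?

2

The vowels are y, u, e — 3 nuclei, so 3 syllables.
/y…u/ gap (V1→V2): cluster /prfl/ — the longest permitted-onset suffix is /fl/; onset = /fl/, preceding coda = /pr/.
/u…e/ gap (V2→V3): cluster /ml/ — the longest permitted-onset suffix is /l/; onset = /l/, preceding coda = /m/.
Result: flypr.flum.le.
Classifying each syllable: /flypr/ (closed), /flum/ (closed), /le/ (open).
Closed syllables: 2.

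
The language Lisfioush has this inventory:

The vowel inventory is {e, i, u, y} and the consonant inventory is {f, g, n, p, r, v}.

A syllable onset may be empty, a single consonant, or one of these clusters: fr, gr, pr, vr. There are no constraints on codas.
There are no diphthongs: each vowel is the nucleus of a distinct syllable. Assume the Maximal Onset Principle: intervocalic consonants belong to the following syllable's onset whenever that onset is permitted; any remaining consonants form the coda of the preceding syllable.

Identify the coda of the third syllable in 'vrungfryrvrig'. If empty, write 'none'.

Nuclei (vowels): u, y, i → 3 syllables.
/u…y/ gap (V1→V2): cluster /ngfr/ — the longest permitted-onset suffix is /fr/; onset = /fr/, preceding coda = /ng/.
/y…i/ gap (V2→V3): /rvr/ — longest licit onset from the right is /vr/, leaving /r/ as coda.
Putting it together: vrung.fryr.vrig.
Syllable 3 is /vrig/: onset /vr/, nucleus /i/, coda /g/.

g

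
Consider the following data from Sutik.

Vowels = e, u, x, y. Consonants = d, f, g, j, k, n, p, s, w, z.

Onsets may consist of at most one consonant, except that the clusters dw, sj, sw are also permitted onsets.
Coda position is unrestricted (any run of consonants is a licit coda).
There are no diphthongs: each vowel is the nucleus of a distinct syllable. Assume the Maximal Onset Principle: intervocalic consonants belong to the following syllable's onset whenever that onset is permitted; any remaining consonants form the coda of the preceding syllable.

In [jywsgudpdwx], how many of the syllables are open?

1

Nuclei (vowels): y, u, x → 3 syllables.
/y…u/ gap (V1→V2): /wsg/; trying suffixes from longest down, /g/ is the first permitted one, so coda /ws/ | onset /g/.
/u…x/ gap (V2→V3): /dpdw/ splits as /dp/ + /dw/ (/dw/ is the longest suffix that is a licit onset).
Putting it together: jyws.gudp.dwx.
Classifying each syllable: /jyws/ (closed), /gudp/ (closed), /dwx/ (open).
Open syllables: 1.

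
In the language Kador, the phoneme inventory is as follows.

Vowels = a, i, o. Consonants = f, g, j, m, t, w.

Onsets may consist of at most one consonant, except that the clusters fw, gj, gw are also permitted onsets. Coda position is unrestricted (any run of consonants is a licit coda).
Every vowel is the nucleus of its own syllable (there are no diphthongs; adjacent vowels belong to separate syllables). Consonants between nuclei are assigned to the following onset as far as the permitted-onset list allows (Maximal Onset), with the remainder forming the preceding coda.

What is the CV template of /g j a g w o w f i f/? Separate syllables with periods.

The vowels are a, o, i — 3 nuclei, so 3 syllables.
V1 /a/ – V2 /o/: /gw/ — entire cluster is a permitted onset → onset /gw/, coda ∅.
V2 /o/ – V3 /i/: /wf/; trying suffixes from longest down, /f/ is the first permitted one, so coda /w/ | onset /f/.
Putting it together: gja.gwow.fif.
Mapping each syllable to C/V: /gja/ → CCV, /gwow/ → CCVC, /fif/ → CVC.

CCV.CCVC.CVC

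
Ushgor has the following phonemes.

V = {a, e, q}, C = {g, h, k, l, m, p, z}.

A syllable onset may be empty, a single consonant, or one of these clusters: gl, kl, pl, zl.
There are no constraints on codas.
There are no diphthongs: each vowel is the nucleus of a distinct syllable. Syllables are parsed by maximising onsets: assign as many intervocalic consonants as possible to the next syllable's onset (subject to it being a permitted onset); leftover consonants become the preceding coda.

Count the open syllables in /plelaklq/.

3

Nuclei (vowels): e, a, q → 3 syllables.
Between /e/ (V1) and /a/ (V2): /l/ is a single consonant, so it becomes the next onset.
Between /a/ (V2) and /q/ (V3): cluster /kl/ — /kl/ is itself a permitted onset, so the whole cluster goes right; preceding coda = ∅.
Result: ple.la.klq.
Classifying each syllable: /ple/ (open), /la/ (open), /klq/ (open).
Open syllables: 3.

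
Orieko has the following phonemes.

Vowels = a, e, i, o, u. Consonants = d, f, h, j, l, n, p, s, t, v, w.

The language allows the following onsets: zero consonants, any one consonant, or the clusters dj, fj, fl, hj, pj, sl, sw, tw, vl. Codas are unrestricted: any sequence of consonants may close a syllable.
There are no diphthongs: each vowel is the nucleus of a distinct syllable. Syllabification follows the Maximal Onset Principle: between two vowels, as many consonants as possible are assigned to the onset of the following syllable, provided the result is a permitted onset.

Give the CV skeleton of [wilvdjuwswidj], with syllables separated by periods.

Vowels present: i, u, i; each is a nucleus, giving 3 syllables.
/i…u/ gap (V1→V2): /lvdj/ splits as /lv/ + /dj/ (/dj/ is the longest suffix that is a licit onset).
/u…i/ gap (V2→V3): cluster /wsw/ — the longest permitted-onset suffix is /sw/; onset = /sw/, preceding coda = /w/.
Result: wilv.djuw.swidj.
Mapping each syllable to C/V: /wilv/ → CVCC, /djuw/ → CCVC, /swidj/ → CCVCC.

CVCC.CCVC.CCVCC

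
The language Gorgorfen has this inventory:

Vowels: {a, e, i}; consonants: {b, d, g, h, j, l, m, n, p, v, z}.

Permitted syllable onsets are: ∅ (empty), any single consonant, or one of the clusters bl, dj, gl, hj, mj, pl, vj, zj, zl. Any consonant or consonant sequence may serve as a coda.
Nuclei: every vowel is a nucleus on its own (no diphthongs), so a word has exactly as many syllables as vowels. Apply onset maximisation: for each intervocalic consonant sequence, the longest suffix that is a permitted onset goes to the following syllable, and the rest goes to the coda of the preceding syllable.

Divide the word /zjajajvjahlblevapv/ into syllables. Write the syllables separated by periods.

Nuclei (vowels): a, a, a, e, a → 5 syllables.
Between /a/ (V1) and /a/ (V2): just /j/ — single C goes to the following onset.
Between /a/ (V2) and /a/ (V3): /jvj/; trying suffixes from longest down, /vj/ is the first permitted one, so coda /j/ | onset /vj/.
Between /a/ (V3) and /e/ (V4): /hlbl/ — longest licit onset from the right is /bl/, leaving /hl/ as coda.
Between /e/ (V4) and /a/ (V5): just /v/ — single C goes to the following onset.

zja.jaj.vjahl.ble.vapv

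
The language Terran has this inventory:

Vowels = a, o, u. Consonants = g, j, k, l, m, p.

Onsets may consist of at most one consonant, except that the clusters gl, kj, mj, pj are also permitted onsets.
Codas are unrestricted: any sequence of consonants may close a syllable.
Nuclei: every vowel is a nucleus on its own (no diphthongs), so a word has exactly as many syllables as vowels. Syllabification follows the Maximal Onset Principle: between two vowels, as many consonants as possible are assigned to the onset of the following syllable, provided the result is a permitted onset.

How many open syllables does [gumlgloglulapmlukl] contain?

Nuclei (vowels): u, o, u, a, u → 5 syllables.
/u…o/ gap (V1→V2): /mlgl/ — longest licit onset from the right is /gl/, leaving /ml/ as coda.
/o…u/ gap (V2→V3): /gl/ is a licit onset in full, so it all attaches to the next syllable.
/u…a/ gap (V3→V4): /l/ is a single consonant, so it becomes the next onset.
/a…u/ gap (V4→V5): /pml/; trying suffixes from longest down, /l/ is the first permitted one, so coda /pm/ | onset /l/.
Syllabification: guml.glo.glu.lapm.lukl.
Classifying each syllable: /guml/ (closed), /glo/ (open), /glu/ (open), /lapm/ (closed), /lukl/ (closed).
Open syllables: 2.

2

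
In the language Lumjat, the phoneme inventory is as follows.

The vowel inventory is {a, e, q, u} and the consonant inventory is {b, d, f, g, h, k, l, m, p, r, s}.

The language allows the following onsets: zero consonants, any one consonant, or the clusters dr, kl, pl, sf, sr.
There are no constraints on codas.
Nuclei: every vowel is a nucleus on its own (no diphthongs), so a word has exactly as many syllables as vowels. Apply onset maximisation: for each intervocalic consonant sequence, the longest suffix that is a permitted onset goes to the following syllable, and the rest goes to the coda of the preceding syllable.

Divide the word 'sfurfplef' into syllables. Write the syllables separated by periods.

The vowels are u, e — 2 nuclei, so 2 syllables.
/u…e/ gap (V1→V2): /rfpl/; trying suffixes from longest down, /pl/ is the first permitted one, so coda /rf/ | onset /pl/.

sfurf.plef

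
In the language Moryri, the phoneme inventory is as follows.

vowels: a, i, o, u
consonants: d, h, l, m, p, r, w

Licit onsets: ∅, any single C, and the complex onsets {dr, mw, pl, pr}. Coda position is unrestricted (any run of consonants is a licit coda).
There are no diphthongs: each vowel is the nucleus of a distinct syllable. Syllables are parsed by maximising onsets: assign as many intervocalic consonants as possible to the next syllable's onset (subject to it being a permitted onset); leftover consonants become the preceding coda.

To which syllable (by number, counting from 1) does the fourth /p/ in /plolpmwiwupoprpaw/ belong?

Nuclei (vowels): o, i, u, o, a → 5 syllables.
V1 /o/ – V2 /i/: /lpmw/ — longest licit onset from the right is /mw/, leaving /lp/ as coda.
V2 /i/ – V3 /u/: /w/ → onset of the next syllable (single consonants are always licit onsets).
V3 /u/ – V4 /o/: /p/ is a single consonant, so it becomes the next onset.
V4 /o/ – V5 /a/: /prp/ splits as /pr/ + /p/ (/p/ is the longest suffix that is a licit onset).
Putting it together: plolp.mwi.wu.popr.paw.
The fourth /p/ is in the coda of syllable 4 (/popr/).

4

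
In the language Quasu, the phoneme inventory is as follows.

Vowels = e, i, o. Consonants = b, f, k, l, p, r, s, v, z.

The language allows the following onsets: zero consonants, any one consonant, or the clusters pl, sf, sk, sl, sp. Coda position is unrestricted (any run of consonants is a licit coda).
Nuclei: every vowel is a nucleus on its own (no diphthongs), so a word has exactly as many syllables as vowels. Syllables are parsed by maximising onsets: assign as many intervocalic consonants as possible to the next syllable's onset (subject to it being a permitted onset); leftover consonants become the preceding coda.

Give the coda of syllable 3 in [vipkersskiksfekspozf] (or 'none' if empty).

k

Vowels present: i, e, i, e, o; each is a nucleus, giving 5 syllables.
Between /i/ (V1) and /e/ (V2): /pk/ splits as /p/ + /k/ (/k/ is the longest suffix that is a licit onset).
Between /e/ (V2) and /i/ (V3): /rssk/; trying suffixes from longest down, /sk/ is the first permitted one, so coda /rs/ | onset /sk/.
Between /i/ (V3) and /e/ (V4): /ksf/ — longest licit onset from the right is /sf/, leaving /k/ as coda.
Between /e/ (V4) and /o/ (V5): /ksp/; trying suffixes from longest down, /sp/ is the first permitted one, so coda /k/ | onset /sp/.
So the parse is vip.kers.skik.sfek.spozf.
Syllable 3 is /skik/: onset /sk/, nucleus /i/, coda /k/.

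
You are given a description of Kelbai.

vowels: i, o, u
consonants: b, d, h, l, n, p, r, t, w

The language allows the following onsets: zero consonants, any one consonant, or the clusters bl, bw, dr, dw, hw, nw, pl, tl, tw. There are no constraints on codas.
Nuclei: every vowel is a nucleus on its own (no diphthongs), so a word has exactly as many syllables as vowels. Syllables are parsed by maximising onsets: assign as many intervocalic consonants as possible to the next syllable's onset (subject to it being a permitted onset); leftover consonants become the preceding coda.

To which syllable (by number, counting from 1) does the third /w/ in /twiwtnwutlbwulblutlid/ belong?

2

Vowels present: i, u, u, u, i; each is a nucleus, giving 5 syllables.
σ1/σ2 boundary: cluster /wtnw/ — the longest permitted-onset suffix is /nw/; onset = /nw/, preceding coda = /wt/.
σ2/σ3 boundary: /tlbw/; trying suffixes from longest down, /bw/ is the first permitted one, so coda /tl/ | onset /bw/.
σ3/σ4 boundary: /lbl/; trying suffixes from longest down, /bl/ is the first permitted one, so coda /l/ | onset /bl/.
σ4/σ5 boundary: cluster /tl/ — /tl/ is itself a permitted onset, so the whole cluster goes right; preceding coda = ∅.
Syllabification: twiwt.nwutl.bwul.blu.tlid.
The third /w/ is in the onset of syllable 2 (/nwutl/).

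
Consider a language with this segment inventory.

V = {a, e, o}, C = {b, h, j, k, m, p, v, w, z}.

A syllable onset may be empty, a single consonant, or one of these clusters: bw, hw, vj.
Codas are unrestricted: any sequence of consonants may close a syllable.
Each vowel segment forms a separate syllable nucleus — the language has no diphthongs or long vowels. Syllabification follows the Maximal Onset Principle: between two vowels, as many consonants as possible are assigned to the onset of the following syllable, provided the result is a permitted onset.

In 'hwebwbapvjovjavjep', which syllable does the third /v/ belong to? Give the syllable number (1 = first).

5

The vowels are e, a, o, a, e — 5 nuclei, so 5 syllables.
σ1/σ2 boundary: /bwb/; trying suffixes from longest down, /b/ is the first permitted one, so coda /bw/ | onset /b/.
σ2/σ3 boundary: /pvj/; trying suffixes from longest down, /vj/ is the first permitted one, so coda /p/ | onset /vj/.
σ3/σ4 boundary: /vj/ — entire cluster is a permitted onset → onset /vj/, coda ∅.
σ4/σ5 boundary: /vj/ — entire cluster is a permitted onset → onset /vj/, coda ∅.
Putting it together: hwebw.bap.vjo.vja.vjep.
The third /v/ is in the onset of syllable 5 (/vjep/).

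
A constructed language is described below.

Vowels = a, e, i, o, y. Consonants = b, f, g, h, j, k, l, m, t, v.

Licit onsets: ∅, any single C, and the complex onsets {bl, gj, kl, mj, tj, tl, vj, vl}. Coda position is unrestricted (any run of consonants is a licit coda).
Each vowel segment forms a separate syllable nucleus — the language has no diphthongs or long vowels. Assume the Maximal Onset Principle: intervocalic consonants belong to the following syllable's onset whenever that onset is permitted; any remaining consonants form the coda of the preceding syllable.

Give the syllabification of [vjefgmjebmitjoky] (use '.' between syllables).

The vowels are e, e, i, o, y — 5 nuclei, so 5 syllables.
V1 /e/ – V2 /e/: /fgmj/; trying suffixes from longest down, /mj/ is the first permitted one, so coda /fg/ | onset /mj/.
V2 /e/ – V3 /i/: /bm/ splits as /b/ + /m/ (/m/ is the longest suffix that is a licit onset).
V3 /i/ – V4 /o/: cluster /tj/ — /tj/ is itself a permitted onset, so the whole cluster goes right; preceding coda = ∅.
V4 /o/ – V5 /y/: /k/ is a single consonant, so it becomes the next onset.

vjefg.mjeb.mi.tjo.ky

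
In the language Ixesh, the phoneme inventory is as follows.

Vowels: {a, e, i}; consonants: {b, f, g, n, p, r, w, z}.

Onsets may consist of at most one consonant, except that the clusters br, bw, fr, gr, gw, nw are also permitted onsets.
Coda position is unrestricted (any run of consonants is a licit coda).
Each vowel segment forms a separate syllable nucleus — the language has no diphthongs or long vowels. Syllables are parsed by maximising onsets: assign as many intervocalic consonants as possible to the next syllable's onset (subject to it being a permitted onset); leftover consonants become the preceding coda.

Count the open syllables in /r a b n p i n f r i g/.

0

Nuclei (vowels): a, i, i → 3 syllables.
V1 /a/ – V2 /i/: cluster /bnp/ — the longest permitted-onset suffix is /p/; onset = /p/, preceding coda = /bn/.
V2 /i/ – V3 /i/: /nfr/ — longest licit onset from the right is /fr/, leaving /n/ as coda.
Syllabification: rabn.pin.frig.
Classifying each syllable: /rabn/ (closed), /pin/ (closed), /frig/ (closed).
Open syllables: 0.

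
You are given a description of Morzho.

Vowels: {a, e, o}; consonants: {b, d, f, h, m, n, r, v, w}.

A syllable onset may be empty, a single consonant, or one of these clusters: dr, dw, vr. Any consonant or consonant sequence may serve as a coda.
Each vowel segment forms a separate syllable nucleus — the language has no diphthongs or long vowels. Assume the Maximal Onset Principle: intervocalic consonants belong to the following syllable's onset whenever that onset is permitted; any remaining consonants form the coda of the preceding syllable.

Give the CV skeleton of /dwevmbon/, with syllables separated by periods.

CCVCC.CVC

The vowels are e, o — 2 nuclei, so 2 syllables.
V1 /e/ – V2 /o/: /vmb/; trying suffixes from longest down, /b/ is the first permitted one, so coda /vm/ | onset /b/.
So the parse is dwevm.bon.
Mapping each syllable to C/V: /dwevm/ → CCVCC, /bon/ → CVC.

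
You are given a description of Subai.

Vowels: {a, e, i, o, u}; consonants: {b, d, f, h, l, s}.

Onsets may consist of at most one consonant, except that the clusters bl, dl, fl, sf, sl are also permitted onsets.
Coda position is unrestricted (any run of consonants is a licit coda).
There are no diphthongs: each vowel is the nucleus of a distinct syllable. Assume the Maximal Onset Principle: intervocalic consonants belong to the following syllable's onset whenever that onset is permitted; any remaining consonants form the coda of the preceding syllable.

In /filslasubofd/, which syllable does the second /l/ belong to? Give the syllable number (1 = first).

2

Nuclei (vowels): i, a, u, o → 4 syllables.
V1 /i/ – V2 /a/: /lsl/ — longest licit onset from the right is /sl/, leaving /l/ as coda.
V2 /a/ – V3 /u/: just /s/ — single C goes to the following onset.
V3 /u/ – V4 /o/: /b/ is a single consonant, so it becomes the next onset.
Putting it together: fil.sla.su.bofd.
The second /l/ is in the onset of syllable 2 (/sla/).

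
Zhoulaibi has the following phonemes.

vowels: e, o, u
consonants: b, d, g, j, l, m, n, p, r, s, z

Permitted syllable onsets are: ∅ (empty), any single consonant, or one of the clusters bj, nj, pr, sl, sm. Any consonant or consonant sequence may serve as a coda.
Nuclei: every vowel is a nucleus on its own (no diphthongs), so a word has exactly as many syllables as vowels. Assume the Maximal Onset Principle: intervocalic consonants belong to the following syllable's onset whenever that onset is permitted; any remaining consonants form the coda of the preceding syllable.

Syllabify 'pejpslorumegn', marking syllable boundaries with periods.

Nuclei (vowels): e, o, u, e → 4 syllables.
σ1/σ2 boundary: /jpsl/ splits as /jp/ + /sl/ (/sl/ is the longest suffix that is a licit onset).
σ2/σ3 boundary: /r/ is a single consonant, so it becomes the next onset.
σ3/σ4 boundary: just /m/ — single C goes to the following onset.

pejp.slo.ru.megn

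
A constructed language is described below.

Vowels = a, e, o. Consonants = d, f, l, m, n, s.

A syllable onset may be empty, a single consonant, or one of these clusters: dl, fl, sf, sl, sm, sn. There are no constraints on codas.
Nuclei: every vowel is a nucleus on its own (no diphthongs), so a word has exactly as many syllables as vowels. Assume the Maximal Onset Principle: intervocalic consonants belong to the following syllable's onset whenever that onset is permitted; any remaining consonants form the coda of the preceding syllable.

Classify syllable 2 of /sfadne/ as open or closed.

open

Vowels present: a, e; each is a nucleus, giving 2 syllables.
Between /a/ (V1) and /e/ (V2): cluster /dn/ — the longest permitted-onset suffix is /n/; onset = /n/, preceding coda = /d/.
So the parse is sfad.ne.
Syllable 2 is /ne/; it ends in its nucleus with no coda, so it is open.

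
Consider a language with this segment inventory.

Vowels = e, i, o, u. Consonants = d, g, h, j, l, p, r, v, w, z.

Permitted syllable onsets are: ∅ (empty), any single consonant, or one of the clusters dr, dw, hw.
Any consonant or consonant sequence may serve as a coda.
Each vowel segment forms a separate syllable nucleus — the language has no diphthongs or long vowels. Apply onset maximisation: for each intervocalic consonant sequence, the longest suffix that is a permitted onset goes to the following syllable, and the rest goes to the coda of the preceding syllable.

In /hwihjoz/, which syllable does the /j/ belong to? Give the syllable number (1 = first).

2

Nuclei (vowels): i, o → 2 syllables.
Between /i/ (V1) and /o/ (V2): /hj/ — longest licit onset from the right is /j/, leaving /h/ as coda.
So the parse is hwih.joz.
The /j/ is in the onset of syllable 2 (/joz/).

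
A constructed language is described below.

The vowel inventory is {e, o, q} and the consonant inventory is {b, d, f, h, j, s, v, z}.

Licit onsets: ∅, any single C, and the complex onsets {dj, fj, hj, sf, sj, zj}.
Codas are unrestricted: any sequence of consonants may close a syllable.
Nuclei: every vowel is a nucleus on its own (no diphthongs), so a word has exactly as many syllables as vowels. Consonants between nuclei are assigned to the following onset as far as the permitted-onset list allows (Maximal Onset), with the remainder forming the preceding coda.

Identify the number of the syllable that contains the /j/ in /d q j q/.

2

Vowels present: q, q; each is a nucleus, giving 2 syllables.
Between /q/ (V1) and /q/ (V2): just /j/ — single C goes to the following onset.
Putting it together: dq.jq.
The /j/ is in the onset of syllable 2 (/jq/).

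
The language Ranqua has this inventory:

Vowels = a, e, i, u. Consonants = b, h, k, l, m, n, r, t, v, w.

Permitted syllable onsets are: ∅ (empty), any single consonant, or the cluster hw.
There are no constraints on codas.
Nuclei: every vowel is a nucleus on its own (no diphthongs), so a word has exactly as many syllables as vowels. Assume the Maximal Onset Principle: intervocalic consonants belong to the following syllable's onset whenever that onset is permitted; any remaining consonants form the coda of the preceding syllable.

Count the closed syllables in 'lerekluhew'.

Nuclei (vowels): e, e, u, e → 4 syllables.
Between /e/ (V1) and /e/ (V2): /r/ is a single consonant, so it becomes the next onset.
Between /e/ (V2) and /u/ (V3): cluster /kl/ — the longest permitted-onset suffix is /l/; onset = /l/, preceding coda = /k/.
Between /u/ (V3) and /e/ (V4): just /h/ — single C goes to the following onset.
Putting it together: le.rek.lu.hew.
Classifying each syllable: /le/ (open), /rek/ (closed), /lu/ (open), /hew/ (closed).
Closed syllables: 2.

2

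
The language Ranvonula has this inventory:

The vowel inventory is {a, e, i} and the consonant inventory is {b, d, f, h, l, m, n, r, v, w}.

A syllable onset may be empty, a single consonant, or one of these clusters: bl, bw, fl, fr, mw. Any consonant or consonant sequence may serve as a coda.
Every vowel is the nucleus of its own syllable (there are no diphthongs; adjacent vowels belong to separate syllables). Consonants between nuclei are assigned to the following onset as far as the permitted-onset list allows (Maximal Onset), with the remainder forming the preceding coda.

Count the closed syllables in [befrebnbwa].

The vowels are e, e, a — 3 nuclei, so 3 syllables.
/e…e/ gap (V1→V2): /fr/ — entire cluster is a permitted onset → onset /fr/, coda ∅.
/e…a/ gap (V2→V3): cluster /bnbw/ — the longest permitted-onset suffix is /bw/; onset = /bw/, preceding coda = /bn/.
Result: be.frebn.bwa.
Classifying each syllable: /be/ (open), /frebn/ (closed), /bwa/ (open).
Closed syllables: 1.

1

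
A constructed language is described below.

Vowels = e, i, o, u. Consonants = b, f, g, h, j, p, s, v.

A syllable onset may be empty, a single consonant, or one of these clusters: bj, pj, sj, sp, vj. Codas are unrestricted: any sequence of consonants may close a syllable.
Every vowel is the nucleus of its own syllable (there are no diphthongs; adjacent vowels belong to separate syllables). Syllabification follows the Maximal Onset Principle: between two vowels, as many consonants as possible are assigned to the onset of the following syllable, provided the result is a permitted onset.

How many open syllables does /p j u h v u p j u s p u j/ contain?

The vowels are u, u, u, u — 4 nuclei, so 4 syllables.
Between /u/ (V1) and /u/ (V2): /hv/ — longest licit onset from the right is /v/, leaving /h/ as coda.
Between /u/ (V2) and /u/ (V3): cluster /pj/ — /pj/ is itself a permitted onset, so the whole cluster goes right; preceding coda = ∅.
Between /u/ (V3) and /u/ (V4): cluster /sp/ — /sp/ is itself a permitted onset, so the whole cluster goes right; preceding coda = ∅.
Syllabification: pjuh.vu.pju.spuj.
Classifying each syllable: /pjuh/ (closed), /vu/ (open), /pju/ (open), /spuj/ (closed).
Open syllables: 2.

2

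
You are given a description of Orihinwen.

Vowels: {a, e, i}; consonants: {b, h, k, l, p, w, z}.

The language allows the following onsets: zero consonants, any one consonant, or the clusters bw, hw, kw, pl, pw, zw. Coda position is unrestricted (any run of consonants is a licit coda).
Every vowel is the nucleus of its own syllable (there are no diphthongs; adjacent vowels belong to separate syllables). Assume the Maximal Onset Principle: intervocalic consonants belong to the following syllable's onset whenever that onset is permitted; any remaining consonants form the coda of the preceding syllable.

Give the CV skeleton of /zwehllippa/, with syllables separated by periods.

Nuclei (vowels): e, i, a → 3 syllables.
V1 /e/ – V2 /i/: /hll/; trying suffixes from longest down, /l/ is the first permitted one, so coda /hl/ | onset /l/.
V2 /i/ – V3 /a/: cluster /pp/ — the longest permitted-onset suffix is /p/; onset = /p/, preceding coda = /p/.
Putting it together: zwehl.lip.pa.
Mapping each syllable to C/V: /zwehl/ → CCVCC, /lip/ → CVC, /pa/ → CV.

CCVCC.CVC.CV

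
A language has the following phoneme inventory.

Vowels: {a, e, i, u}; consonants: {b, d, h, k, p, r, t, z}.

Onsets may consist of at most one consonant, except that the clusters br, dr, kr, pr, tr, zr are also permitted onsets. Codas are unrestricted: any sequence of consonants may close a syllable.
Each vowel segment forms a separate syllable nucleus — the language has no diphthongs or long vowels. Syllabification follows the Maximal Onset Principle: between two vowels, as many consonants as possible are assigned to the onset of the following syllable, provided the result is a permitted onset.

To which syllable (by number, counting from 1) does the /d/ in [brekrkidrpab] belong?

Vowels present: e, i, a; each is a nucleus, giving 3 syllables.
Between /e/ (V1) and /i/ (V2): /krk/; trying suffixes from longest down, /k/ is the first permitted one, so coda /kr/ | onset /k/.
Between /i/ (V2) and /a/ (V3): /drp/ splits as /dr/ + /p/ (/p/ is the longest suffix that is a licit onset).
Putting it together: brekr.kidr.pab.
The /d/ is in the coda of syllable 2 (/kidr/).

2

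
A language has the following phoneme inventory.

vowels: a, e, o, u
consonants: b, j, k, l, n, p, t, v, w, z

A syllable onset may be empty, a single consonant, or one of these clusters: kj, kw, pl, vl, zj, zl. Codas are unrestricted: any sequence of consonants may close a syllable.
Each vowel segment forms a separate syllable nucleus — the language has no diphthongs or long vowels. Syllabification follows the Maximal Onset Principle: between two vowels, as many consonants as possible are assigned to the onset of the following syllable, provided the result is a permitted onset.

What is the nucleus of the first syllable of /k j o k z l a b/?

The vowels are o, a — 2 nuclei, so 2 syllables.
The first nucleus (vowel 1 from the left) is /o/.

o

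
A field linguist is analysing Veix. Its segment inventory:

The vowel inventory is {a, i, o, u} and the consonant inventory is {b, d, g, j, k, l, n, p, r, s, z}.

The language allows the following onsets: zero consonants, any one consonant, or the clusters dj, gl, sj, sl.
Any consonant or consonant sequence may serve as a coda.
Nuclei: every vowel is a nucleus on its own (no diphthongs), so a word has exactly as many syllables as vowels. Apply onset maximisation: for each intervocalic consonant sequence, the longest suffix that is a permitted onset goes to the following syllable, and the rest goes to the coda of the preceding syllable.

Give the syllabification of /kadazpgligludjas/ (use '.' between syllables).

ka.dazp.gli.glu.djas

Nuclei (vowels): a, a, i, u, a → 5 syllables.
σ1/σ2 boundary: /d/ → onset of the next syllable (single consonants are always licit onsets).
σ2/σ3 boundary: /zpgl/ splits as /zp/ + /gl/ (/gl/ is the longest suffix that is a licit onset).
σ3/σ4 boundary: /gl/ is a licit onset in full, so it all attaches to the next syllable.
σ4/σ5 boundary: /dj/ is a licit onset in full, so it all attaches to the next syllable.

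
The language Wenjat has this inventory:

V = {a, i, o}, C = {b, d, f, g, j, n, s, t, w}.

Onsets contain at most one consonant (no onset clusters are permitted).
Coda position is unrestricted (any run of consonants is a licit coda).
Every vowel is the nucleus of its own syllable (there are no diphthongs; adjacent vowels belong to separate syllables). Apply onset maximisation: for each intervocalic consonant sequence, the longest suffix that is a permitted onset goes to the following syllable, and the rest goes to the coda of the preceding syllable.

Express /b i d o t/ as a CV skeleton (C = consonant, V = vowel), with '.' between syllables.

Nuclei (vowels): i, o → 2 syllables.
Between /i/ (V1) and /o/ (V2): just /d/ — single C goes to the following onset.
Syllabification: bi.dot.
Mapping each syllable to C/V: /bi/ → CV, /dot/ → CVC.

CV.CVC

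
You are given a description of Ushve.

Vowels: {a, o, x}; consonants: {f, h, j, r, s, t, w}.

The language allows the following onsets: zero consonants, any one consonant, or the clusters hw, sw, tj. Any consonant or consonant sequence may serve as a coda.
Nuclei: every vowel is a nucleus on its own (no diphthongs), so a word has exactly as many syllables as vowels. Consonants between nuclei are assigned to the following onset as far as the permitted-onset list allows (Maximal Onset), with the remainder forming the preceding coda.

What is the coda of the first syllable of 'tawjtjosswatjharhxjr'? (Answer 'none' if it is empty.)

wj

Vowels present: a, o, a, a, x; each is a nucleus, giving 5 syllables.
V1 /a/ – V2 /o/: /wjtj/ splits as /wj/ + /tj/ (/tj/ is the longest suffix that is a licit onset).
V2 /o/ – V3 /a/: /ssw/; trying suffixes from longest down, /sw/ is the first permitted one, so coda /s/ | onset /sw/.
V3 /a/ – V4 /a/: /tjh/ — longest licit onset from the right is /h/, leaving /tj/ as coda.
V4 /a/ – V5 /x/: /rh/ splits as /r/ + /h/ (/h/ is the longest suffix that is a licit onset).
Putting it together: tawj.tjos.swatj.har.hxjr.
Syllable 1 is /tawj/: onset /t/, nucleus /a/, coda /wj/.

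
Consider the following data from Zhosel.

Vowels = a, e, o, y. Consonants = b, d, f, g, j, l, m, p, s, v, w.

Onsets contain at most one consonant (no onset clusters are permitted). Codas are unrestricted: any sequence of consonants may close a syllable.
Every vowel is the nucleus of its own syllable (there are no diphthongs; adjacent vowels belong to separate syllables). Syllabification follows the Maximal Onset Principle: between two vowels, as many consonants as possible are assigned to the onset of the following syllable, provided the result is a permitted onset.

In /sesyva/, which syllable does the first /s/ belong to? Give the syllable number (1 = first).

Nuclei (vowels): e, y, a → 3 syllables.
V1 /e/ – V2 /y/: just /s/ — single C goes to the following onset.
V2 /y/ – V3 /a/: /v/ is a single consonant, so it becomes the next onset.
So the parse is se.sy.va.
The first /s/ is in the onset of syllable 1 (/se/).

1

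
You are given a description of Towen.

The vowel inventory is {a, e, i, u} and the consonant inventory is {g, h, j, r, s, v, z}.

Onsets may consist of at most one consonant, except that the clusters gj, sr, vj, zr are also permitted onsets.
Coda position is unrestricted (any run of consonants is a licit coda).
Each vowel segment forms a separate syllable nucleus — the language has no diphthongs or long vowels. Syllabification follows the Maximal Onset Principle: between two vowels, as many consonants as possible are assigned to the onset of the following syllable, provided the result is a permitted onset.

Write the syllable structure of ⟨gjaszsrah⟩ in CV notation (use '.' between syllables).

Vowels present: a, a; each is a nucleus, giving 2 syllables.
/a…a/ gap (V1→V2): cluster /szsr/ — the longest permitted-onset suffix is /sr/; onset = /sr/, preceding coda = /sz/.
So the parse is gjasz.srah.
Mapping each syllable to C/V: /gjasz/ → CCVCC, /srah/ → CCVC.

CCVCC.CCVC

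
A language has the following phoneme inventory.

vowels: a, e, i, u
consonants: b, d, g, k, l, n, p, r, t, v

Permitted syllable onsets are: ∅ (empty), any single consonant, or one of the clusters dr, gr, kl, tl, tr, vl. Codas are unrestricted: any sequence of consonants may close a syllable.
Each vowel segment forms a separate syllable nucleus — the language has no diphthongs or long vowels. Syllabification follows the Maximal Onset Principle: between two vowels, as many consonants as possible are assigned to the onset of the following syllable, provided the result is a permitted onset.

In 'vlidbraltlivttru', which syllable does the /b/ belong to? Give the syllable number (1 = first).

1

Vowels present: i, a, i, u; each is a nucleus, giving 4 syllables.
/i…a/ gap (V1→V2): /dbr/ splits as /db/ + /r/ (/r/ is the longest suffix that is a licit onset).
/a…i/ gap (V2→V3): cluster /ltl/ — the longest permitted-onset suffix is /tl/; onset = /tl/, preceding coda = /l/.
/i…u/ gap (V3→V4): /vttr/; trying suffixes from longest down, /tr/ is the first permitted one, so coda /vt/ | onset /tr/.
Putting it together: vlidb.ral.tlivt.tru.
The /b/ is in the coda of syllable 1 (/vlidb/).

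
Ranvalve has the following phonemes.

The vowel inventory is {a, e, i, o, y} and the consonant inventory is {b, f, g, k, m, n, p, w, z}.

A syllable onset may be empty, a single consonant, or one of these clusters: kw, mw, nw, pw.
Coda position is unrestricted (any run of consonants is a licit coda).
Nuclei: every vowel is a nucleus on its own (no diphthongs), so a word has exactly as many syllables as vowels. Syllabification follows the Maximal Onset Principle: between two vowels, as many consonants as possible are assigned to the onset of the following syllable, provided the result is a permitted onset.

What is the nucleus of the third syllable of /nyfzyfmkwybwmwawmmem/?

Nuclei (vowels): y, y, y, a, e → 5 syllables.
The third nucleus (vowel 3 from the left) is /y/.

y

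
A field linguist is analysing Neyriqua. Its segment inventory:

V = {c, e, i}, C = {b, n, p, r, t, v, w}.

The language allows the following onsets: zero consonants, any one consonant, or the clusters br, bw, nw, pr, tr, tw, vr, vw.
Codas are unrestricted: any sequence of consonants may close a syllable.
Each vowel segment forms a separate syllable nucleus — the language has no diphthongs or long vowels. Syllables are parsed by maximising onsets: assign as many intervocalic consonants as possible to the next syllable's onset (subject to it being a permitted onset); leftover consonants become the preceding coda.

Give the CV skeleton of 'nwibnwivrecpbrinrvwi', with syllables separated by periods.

CCVC.CCV.CCV.VC.CCVCC.CCV

Vowels present: i, i, e, c, i, i; each is a nucleus, giving 6 syllables.
V1 /i/ – V2 /i/: /bnw/; trying suffixes from longest down, /nw/ is the first permitted one, so coda /b/ | onset /nw/.
V2 /i/ – V3 /e/: cluster /vr/ — /vr/ is itself a permitted onset, so the whole cluster goes right; preceding coda = ∅.
V3 /e/ – V4 /c/: hiatus — the boundary sits between the two vowels.
V4 /c/ – V5 /i/: /pbr/ — longest licit onset from the right is /br/, leaving /p/ as coda.
V5 /i/ – V6 /i/: /nrvw/ — longest licit onset from the right is /vw/, leaving /nr/ as coda.
Syllabification: nwib.nwi.vre.cp.brinr.vwi.
Mapping each syllable to C/V: /nwib/ → CCVC, /nwi/ → CCV, /vre/ → CCV, /cp/ → VC, /brinr/ → CCVCC, /vwi/ → CCV.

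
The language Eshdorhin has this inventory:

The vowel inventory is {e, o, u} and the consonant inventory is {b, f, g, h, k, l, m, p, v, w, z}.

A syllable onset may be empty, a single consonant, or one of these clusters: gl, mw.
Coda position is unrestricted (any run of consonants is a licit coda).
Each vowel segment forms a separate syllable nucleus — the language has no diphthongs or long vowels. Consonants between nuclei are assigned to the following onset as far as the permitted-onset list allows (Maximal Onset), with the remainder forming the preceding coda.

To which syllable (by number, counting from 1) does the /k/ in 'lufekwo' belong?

Nuclei (vowels): u, e, o → 3 syllables.
σ1/σ2 boundary: /f/ → onset of the next syllable (single consonants are always licit onsets).
σ2/σ3 boundary: /kw/; trying suffixes from longest down, /w/ is the first permitted one, so coda /k/ | onset /w/.
Result: lu.fek.wo.
The /k/ is in the coda of syllable 2 (/fek/).

2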